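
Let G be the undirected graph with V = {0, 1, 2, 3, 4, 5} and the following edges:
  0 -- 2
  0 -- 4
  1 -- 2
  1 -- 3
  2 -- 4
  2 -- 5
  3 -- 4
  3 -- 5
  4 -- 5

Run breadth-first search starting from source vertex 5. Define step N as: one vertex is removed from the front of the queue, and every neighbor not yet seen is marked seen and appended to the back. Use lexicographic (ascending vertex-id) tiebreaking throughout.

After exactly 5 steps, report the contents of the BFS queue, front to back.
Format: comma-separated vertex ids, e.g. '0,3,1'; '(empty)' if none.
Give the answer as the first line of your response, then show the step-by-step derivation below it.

1

step 1: dequeue 5; queue=[2,3,4]; order=5
step 2: dequeue 2; queue=[3,4,0,1]; order=5,2
step 3: dequeue 3; queue=[4,0,1]; order=5,2,3
step 4: dequeue 4; queue=[0,1]; order=5,2,3,4
step 5: dequeue 0; queue=[1]; order=5,2,3,4,0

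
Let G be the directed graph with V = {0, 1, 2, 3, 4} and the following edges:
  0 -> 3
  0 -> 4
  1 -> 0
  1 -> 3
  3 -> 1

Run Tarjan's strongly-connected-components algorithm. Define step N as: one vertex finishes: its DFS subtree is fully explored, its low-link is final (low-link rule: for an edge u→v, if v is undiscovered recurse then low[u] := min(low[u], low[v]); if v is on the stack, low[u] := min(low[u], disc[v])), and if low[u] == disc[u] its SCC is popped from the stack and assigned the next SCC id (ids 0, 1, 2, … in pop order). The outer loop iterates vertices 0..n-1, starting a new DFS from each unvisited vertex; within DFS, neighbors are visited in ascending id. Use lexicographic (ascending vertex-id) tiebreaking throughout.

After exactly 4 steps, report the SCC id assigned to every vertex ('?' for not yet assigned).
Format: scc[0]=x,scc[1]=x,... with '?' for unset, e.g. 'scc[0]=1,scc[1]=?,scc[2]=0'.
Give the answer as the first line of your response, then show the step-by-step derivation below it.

scc[0]=1,scc[1]=1,scc[2]=?,scc[3]=1,scc[4]=0

step 1: low=(low[0]=0,low[1]=0,low[2]=?,low[3]=1,low[4]=?); scc=(scc[0]=?,scc[1]=?,scc[2]=?,scc[3]=?,scc[4]=?)
step 2: low=(low[0]=0,low[1]=0,low[2]=?,low[3]=0,low[4]=?); scc=(scc[0]=?,scc[1]=?,scc[2]=?,scc[3]=?,scc[4]=?)
step 3: low=(low[0]=0,low[1]=0,low[2]=?,low[3]=0,low[4]=3); scc=(scc[0]=?,scc[1]=?,scc[2]=?,scc[3]=?,scc[4]=0)
step 4: low=(low[0]=0,low[1]=0,low[2]=?,low[3]=0,low[4]=3); scc=(scc[0]=1,scc[1]=1,scc[2]=?,scc[3]=1,scc[4]=0)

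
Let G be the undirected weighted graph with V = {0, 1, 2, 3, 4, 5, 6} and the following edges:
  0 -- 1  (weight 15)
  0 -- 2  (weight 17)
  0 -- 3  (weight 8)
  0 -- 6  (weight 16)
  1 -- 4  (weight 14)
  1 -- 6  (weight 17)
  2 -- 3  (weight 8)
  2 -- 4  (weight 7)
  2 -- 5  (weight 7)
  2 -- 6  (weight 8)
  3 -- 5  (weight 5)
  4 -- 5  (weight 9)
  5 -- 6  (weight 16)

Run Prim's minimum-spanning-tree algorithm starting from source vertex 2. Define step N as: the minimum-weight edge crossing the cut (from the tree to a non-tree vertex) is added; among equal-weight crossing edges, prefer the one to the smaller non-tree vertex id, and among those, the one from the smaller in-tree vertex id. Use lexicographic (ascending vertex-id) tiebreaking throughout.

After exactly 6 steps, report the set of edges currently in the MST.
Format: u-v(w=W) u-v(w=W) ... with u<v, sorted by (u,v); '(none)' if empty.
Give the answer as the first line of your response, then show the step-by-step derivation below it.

0-3(w=8) 1-4(w=14) 2-4(w=7) 2-5(w=7) 2-6(w=8) 3-5(w=5)

step 1: add edge 2-4 (w=7); MST = {2-4(w=7)}
step 2: add edge 2-5 (w=7); MST = {2-4(w=7) 2-5(w=7)}
step 3: add edge 3-5 (w=5); MST = {2-4(w=7) 2-5(w=7) 3-5(w=5)}
step 4: add edge 0-3 (w=8); MST = {0-3(w=8) 2-4(w=7) 2-5(w=7) 3-5(w=5)}
step 5: add edge 2-6 (w=8); MST = {0-3(w=8) 2-4(w=7) 2-5(w=7) 2-6(w=8) 3-5(w=5)}
step 6: add edge 1-4 (w=14); MST = {0-3(w=8) 1-4(w=14) 2-4(w=7) 2-5(w=7) 2-6(w=8) 3-5(w=5)}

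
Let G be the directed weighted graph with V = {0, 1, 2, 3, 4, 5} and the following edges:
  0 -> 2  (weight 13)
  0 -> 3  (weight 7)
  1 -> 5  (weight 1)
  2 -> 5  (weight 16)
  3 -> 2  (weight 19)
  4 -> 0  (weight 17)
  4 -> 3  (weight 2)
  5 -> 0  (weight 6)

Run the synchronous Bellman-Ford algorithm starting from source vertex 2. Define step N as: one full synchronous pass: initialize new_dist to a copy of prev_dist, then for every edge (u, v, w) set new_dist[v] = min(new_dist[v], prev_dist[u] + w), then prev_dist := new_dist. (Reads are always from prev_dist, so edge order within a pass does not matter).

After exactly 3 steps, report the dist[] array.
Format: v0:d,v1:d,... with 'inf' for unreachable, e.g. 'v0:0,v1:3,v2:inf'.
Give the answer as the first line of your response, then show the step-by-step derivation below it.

v0:22,v1:inf,v2:0,v3:29,v4:inf,v5:16

step 1: dist = v0:inf,v1:inf,v2:0,v3:inf,v4:inf,v5:16
step 2: dist = v0:22,v1:inf,v2:0,v3:inf,v4:inf,v5:16
step 3: dist = v0:22,v1:inf,v2:0,v3:29,v4:inf,v5:16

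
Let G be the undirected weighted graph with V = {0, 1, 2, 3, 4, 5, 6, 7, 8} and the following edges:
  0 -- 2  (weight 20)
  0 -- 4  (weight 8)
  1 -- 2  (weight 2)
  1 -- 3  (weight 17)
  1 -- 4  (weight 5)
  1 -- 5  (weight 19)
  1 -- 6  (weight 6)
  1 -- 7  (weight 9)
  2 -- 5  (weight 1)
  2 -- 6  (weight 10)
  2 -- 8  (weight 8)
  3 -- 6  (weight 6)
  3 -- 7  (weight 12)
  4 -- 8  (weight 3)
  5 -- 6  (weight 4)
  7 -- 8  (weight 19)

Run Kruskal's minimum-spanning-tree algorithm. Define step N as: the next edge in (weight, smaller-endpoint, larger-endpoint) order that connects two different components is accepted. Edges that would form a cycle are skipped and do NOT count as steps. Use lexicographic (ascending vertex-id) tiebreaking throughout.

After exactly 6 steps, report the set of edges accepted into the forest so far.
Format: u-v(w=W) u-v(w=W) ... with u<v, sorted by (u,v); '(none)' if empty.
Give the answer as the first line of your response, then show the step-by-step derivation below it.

1-2(w=2) 1-4(w=5) 2-5(w=1) 3-6(w=6) 4-8(w=3) 5-6(w=4)

step 1: add edge 2-5 (w=1); MST = {2-5(w=1)}
step 2: add edge 1-2 (w=2); MST = {1-2(w=2) 2-5(w=1)}
step 3: add edge 4-8 (w=3); MST = {1-2(w=2) 2-5(w=1) 4-8(w=3)}
step 4: add edge 5-6 (w=4); MST = {1-2(w=2) 2-5(w=1) 4-8(w=3) 5-6(w=4)}
step 5: add edge 1-4 (w=5); MST = {1-2(w=2) 1-4(w=5) 2-5(w=1) 4-8(w=3) 5-6(w=4)}
step 6: add edge 3-6 (w=6); MST = {1-2(w=2) 1-4(w=5) 2-5(w=1) 3-6(w=6) 4-8(w=3) 5-6(w=4)}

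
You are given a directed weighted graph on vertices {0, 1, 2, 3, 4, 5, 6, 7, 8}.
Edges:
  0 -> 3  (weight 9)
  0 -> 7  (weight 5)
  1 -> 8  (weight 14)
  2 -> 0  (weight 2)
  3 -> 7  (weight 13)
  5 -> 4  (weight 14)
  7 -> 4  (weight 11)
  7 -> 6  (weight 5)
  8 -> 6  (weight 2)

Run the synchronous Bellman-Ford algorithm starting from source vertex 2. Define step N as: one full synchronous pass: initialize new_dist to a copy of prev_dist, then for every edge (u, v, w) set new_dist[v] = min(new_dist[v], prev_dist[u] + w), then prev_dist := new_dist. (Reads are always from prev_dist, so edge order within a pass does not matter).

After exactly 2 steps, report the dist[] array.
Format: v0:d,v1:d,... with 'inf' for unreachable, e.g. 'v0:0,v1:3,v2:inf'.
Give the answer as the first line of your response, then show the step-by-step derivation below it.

v0:2,v1:inf,v2:0,v3:11,v4:inf,v5:inf,v6:inf,v7:7,v8:inf

step 1: dist = v0:2,v1:inf,v2:0,v3:inf,v4:inf,v5:inf,v6:inf,v7:inf,v8:inf
step 2: dist = v0:2,v1:inf,v2:0,v3:11,v4:inf,v5:inf,v6:inf,v7:7,v8:inf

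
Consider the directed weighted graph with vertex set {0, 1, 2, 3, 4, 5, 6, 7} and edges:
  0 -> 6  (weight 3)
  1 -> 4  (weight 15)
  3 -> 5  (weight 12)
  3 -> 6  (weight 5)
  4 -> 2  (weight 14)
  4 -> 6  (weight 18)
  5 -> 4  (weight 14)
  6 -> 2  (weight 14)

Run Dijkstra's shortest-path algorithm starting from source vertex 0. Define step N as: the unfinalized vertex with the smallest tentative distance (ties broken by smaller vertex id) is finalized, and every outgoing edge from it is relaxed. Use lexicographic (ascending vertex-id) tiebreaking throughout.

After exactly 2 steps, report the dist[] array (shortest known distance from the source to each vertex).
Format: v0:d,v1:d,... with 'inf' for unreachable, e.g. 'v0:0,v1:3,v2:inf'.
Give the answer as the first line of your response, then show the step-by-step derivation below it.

v0:0,v1:inf,v2:17,v3:inf,v4:inf,v5:inf,v6:3,v7:inf

step 1: dist = v0:0,v1:inf,v2:inf,v3:inf,v4:inf,v5:inf,v6:3,v7:inf
step 2: dist = v0:0,v1:inf,v2:17,v3:inf,v4:inf,v5:inf,v6:3,v7:inf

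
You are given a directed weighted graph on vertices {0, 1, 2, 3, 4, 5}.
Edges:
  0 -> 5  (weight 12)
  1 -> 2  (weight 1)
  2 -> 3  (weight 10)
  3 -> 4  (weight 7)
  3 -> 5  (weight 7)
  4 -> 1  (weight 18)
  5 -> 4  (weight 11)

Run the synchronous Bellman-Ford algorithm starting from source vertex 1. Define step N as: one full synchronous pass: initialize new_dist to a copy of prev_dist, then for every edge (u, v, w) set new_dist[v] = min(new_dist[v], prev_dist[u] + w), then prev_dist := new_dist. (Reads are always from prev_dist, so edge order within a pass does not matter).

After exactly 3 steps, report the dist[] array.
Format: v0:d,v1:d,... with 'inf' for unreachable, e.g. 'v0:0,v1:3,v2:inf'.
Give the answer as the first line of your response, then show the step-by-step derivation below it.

v0:inf,v1:0,v2:1,v3:11,v4:18,v5:18

step 1: dist = v0:inf,v1:0,v2:1,v3:inf,v4:inf,v5:inf
step 2: dist = v0:inf,v1:0,v2:1,v3:11,v4:inf,v5:inf
step 3: dist = v0:inf,v1:0,v2:1,v3:11,v4:18,v5:18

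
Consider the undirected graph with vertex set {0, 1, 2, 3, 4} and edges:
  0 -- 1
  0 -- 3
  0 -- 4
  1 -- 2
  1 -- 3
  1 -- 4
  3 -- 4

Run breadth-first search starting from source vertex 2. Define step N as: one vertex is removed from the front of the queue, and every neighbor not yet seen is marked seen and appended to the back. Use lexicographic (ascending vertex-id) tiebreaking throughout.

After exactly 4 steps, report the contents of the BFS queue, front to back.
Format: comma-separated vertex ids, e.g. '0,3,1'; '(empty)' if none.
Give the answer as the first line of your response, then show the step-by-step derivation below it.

4

step 1: dequeue 2; queue=[1]; order=2
step 2: dequeue 1; queue=[0,3,4]; order=2,1
step 3: dequeue 0; queue=[3,4]; order=2,1,0
step 4: dequeue 3; queue=[4]; order=2,1,0,3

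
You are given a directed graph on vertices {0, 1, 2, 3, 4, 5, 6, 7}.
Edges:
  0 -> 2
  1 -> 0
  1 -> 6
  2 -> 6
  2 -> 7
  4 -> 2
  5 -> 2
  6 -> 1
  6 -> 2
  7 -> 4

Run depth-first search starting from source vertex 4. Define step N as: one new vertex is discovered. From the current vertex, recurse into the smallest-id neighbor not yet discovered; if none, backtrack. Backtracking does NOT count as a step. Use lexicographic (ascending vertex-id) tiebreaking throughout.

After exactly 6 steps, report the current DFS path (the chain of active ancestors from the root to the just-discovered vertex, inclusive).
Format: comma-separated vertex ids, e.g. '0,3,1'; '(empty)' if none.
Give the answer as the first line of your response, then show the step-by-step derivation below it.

4,2,7

step 1: discover 4; path=4; order=4
step 2: discover 2; path=4>2; order=4,2
step 3: discover 6; path=4>2>6; order=4,2,6
step 4: discover 1; path=4>2>6>1; order=4,2,6,1
step 5: discover 0; path=4>2>6>1>0; order=4,2,6,1,0
step 6: discover 7; path=4>2>7; order=4,2,6,1,0,7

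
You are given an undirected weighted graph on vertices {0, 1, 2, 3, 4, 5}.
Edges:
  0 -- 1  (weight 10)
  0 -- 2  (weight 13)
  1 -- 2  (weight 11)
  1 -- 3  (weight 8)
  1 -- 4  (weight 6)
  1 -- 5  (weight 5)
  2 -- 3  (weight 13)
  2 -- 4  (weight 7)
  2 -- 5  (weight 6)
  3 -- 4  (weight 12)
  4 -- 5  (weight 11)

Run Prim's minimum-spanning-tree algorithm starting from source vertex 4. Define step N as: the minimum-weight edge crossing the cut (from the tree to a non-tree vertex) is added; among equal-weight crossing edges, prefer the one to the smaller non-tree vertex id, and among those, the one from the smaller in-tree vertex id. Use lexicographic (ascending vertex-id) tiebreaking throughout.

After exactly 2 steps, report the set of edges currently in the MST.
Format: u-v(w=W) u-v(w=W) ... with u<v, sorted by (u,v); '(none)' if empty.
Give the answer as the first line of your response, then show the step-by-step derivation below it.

1-4(w=6) 1-5(w=5)

step 1: add edge 1-4 (w=6); MST = {1-4(w=6)}
step 2: add edge 1-5 (w=5); MST = {1-4(w=6) 1-5(w=5)}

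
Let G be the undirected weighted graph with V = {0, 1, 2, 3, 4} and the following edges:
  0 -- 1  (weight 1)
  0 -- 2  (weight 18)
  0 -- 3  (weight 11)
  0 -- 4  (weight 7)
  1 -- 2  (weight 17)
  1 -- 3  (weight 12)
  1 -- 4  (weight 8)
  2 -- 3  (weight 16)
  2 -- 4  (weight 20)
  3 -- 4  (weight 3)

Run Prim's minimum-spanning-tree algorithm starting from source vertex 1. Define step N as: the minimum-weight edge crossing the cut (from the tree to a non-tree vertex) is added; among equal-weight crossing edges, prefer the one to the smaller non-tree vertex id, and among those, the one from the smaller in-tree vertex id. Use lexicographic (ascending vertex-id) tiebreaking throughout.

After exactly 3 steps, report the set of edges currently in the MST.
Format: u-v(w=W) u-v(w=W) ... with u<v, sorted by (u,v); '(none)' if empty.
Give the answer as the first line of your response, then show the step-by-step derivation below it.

0-1(w=1) 0-4(w=7) 3-4(w=3)

step 1: add edge 0-1 (w=1); MST = {0-1(w=1)}
step 2: add edge 0-4 (w=7); MST = {0-1(w=1) 0-4(w=7)}
step 3: add edge 3-4 (w=3); MST = {0-1(w=1) 0-4(w=7) 3-4(w=3)}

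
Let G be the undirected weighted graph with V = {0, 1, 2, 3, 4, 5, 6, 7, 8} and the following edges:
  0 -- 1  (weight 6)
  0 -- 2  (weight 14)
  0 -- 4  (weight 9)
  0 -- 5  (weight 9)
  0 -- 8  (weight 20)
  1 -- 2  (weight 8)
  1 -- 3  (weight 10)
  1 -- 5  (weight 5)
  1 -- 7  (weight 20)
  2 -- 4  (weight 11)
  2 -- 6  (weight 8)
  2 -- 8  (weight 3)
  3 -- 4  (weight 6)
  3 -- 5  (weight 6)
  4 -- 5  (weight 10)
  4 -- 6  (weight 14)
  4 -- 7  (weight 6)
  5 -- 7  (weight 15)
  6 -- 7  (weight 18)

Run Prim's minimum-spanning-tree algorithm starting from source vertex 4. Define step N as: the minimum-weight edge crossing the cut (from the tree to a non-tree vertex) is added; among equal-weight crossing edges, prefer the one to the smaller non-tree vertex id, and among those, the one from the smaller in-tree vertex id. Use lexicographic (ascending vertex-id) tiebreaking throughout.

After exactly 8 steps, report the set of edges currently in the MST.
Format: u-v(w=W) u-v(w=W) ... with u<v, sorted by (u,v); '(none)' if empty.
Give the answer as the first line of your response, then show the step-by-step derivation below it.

0-1(w=6) 1-2(w=8) 1-5(w=5) 2-6(w=8) 2-8(w=3) 3-4(w=6) 3-5(w=6) 4-7(w=6)

step 1: add edge 3-4 (w=6); MST = {3-4(w=6)}
step 2: add edge 3-5 (w=6); MST = {3-4(w=6) 3-5(w=6)}
step 3: add edge 1-5 (w=5); MST = {1-5(w=5) 3-4(w=6) 3-5(w=6)}
step 4: add edge 0-1 (w=6); MST = {0-1(w=6) 1-5(w=5) 3-4(w=6) 3-5(w=6)}
step 5: add edge 4-7 (w=6); MST = {0-1(w=6) 1-5(w=5) 3-4(w=6) 3-5(w=6) 4-7(w=6)}
step 6: add edge 1-2 (w=8); MST = {0-1(w=6) 1-2(w=8) 1-5(w=5) 3-4(w=6) 3-5(w=6) 4-7(w=6)}
step 7: add edge 2-8 (w=3); MST = {0-1(w=6) 1-2(w=8) 1-5(w=5) 2-8(w=3) 3-4(w=6) 3-5(w=6) 4-7(w=6)}
step 8: add edge 2-6 (w=8); MST = {0-1(w=6) 1-2(w=8) 1-5(w=5) 2-6(w=8) 2-8(w=3) 3-4(w=6) 3-5(w=6) 4-7(w=6)}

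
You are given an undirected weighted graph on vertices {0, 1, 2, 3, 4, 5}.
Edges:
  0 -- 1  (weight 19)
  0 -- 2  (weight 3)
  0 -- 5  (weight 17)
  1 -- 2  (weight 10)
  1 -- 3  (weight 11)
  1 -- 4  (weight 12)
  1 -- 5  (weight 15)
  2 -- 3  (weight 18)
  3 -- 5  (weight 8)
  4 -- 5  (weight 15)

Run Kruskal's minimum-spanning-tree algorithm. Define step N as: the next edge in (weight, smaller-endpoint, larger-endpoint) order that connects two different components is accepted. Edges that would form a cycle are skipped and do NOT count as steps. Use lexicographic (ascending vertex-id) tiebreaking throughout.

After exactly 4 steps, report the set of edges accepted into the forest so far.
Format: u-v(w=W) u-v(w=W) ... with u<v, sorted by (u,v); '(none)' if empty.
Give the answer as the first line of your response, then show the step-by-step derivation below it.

0-2(w=3) 1-2(w=10) 1-3(w=11) 3-5(w=8)

step 1: add edge 0-2 (w=3); MST = {0-2(w=3)}
step 2: add edge 3-5 (w=8); MST = {0-2(w=3) 3-5(w=8)}
step 3: add edge 1-2 (w=10); MST = {0-2(w=3) 1-2(w=10) 3-5(w=8)}
step 4: add edge 1-3 (w=11); MST = {0-2(w=3) 1-2(w=10) 1-3(w=11) 3-5(w=8)}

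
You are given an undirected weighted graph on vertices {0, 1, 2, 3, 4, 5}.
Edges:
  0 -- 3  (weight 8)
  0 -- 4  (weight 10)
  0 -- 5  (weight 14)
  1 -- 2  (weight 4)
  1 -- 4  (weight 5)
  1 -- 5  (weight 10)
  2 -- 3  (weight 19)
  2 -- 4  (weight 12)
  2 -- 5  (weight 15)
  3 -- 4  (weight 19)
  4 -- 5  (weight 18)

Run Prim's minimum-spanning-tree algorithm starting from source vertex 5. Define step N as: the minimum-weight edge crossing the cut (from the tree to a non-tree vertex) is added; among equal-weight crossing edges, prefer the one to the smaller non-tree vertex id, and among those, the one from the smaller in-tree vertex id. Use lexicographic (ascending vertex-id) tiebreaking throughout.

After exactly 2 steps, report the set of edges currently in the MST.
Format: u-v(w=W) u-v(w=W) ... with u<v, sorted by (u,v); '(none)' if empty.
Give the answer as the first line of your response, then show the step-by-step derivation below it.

1-2(w=4) 1-5(w=10)

step 1: add edge 1-5 (w=10); MST = {1-5(w=10)}
step 2: add edge 1-2 (w=4); MST = {1-2(w=4) 1-5(w=10)}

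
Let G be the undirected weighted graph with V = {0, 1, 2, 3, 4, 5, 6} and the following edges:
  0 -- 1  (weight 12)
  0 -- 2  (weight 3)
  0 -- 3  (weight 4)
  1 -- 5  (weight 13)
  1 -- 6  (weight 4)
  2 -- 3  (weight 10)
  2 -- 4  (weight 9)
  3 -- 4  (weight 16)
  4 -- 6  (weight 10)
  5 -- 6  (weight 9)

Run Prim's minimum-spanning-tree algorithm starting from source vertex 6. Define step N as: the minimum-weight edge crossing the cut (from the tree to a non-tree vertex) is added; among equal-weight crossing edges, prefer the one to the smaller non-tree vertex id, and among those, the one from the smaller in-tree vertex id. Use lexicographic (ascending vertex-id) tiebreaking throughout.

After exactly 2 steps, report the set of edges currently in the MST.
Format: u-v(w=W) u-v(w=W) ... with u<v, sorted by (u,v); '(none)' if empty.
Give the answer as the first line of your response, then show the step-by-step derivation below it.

1-6(w=4) 5-6(w=9)

step 1: add edge 1-6 (w=4); MST = {1-6(w=4)}
step 2: add edge 5-6 (w=9); MST = {1-6(w=4) 5-6(w=9)}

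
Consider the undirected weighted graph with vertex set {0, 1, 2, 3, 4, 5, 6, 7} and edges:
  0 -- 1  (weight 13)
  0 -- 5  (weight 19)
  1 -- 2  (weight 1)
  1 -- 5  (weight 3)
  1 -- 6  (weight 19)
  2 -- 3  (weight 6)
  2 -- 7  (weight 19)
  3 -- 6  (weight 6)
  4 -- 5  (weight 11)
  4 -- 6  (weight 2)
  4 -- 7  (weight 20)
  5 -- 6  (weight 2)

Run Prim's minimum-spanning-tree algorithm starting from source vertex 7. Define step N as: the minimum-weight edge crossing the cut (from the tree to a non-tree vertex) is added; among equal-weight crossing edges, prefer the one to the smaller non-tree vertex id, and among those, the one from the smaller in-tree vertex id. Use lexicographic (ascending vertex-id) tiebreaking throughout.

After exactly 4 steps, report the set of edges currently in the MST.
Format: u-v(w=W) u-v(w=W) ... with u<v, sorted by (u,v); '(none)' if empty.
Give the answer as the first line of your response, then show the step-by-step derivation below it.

1-2(w=1) 1-5(w=3) 2-7(w=19) 5-6(w=2)

step 1: add edge 2-7 (w=19); MST = {2-7(w=19)}
step 2: add edge 1-2 (w=1); MST = {1-2(w=1) 2-7(w=19)}
step 3: add edge 1-5 (w=3); MST = {1-2(w=1) 1-5(w=3) 2-7(w=19)}
step 4: add edge 5-6 (w=2); MST = {1-2(w=1) 1-5(w=3) 2-7(w=19) 5-6(w=2)}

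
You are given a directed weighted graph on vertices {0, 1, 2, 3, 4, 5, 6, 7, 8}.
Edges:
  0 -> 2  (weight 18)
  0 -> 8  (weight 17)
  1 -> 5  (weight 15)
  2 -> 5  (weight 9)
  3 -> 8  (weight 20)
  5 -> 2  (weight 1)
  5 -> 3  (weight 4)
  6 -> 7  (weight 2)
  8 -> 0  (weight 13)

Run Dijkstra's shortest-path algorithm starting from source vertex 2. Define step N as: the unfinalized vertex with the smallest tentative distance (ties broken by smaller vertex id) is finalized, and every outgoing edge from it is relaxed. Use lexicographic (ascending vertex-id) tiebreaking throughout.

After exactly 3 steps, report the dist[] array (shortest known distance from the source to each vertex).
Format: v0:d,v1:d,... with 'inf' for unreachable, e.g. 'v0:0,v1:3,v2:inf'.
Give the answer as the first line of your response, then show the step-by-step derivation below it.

v0:inf,v1:inf,v2:0,v3:13,v4:inf,v5:9,v6:inf,v7:inf,v8:33

step 1: dist = v0:inf,v1:inf,v2:0,v3:inf,v4:inf,v5:9,v6:inf,v7:inf,v8:inf
step 2: dist = v0:inf,v1:inf,v2:0,v3:13,v4:inf,v5:9,v6:inf,v7:inf,v8:inf
step 3: dist = v0:inf,v1:inf,v2:0,v3:13,v4:inf,v5:9,v6:inf,v7:inf,v8:33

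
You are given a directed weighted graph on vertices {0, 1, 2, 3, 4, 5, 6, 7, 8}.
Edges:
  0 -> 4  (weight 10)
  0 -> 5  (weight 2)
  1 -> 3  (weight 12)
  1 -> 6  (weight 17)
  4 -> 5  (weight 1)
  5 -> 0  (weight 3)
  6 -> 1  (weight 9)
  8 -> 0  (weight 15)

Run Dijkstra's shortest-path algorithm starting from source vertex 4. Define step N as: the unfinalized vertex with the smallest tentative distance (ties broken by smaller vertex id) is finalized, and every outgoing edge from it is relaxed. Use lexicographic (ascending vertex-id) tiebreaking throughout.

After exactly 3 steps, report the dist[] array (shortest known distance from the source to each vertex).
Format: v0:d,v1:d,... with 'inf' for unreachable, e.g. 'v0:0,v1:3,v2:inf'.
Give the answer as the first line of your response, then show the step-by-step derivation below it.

v0:4,v1:inf,v2:inf,v3:inf,v4:0,v5:1,v6:inf,v7:inf,v8:inf

step 1: dist = v0:inf,v1:inf,v2:inf,v3:inf,v4:0,v5:1,v6:inf,v7:inf,v8:inf
step 2: dist = v0:4,v1:inf,v2:inf,v3:inf,v4:0,v5:1,v6:inf,v7:inf,v8:inf
step 3: dist = v0:4,v1:inf,v2:inf,v3:inf,v4:0,v5:1,v6:inf,v7:inf,v8:inf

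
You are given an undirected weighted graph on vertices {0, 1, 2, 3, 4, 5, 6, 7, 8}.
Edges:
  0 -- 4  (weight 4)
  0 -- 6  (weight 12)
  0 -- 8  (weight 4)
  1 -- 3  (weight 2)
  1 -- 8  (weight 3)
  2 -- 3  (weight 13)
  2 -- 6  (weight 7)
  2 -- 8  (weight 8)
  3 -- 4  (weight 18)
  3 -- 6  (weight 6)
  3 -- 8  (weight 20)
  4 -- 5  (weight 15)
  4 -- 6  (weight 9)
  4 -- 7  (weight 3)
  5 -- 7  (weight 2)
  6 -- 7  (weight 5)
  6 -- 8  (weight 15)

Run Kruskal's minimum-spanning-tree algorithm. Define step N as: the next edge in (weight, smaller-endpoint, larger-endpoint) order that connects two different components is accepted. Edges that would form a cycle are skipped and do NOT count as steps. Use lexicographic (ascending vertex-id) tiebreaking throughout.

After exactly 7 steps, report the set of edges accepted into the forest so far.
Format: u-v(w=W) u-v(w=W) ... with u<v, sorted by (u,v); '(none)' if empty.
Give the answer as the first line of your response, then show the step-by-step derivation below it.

0-4(w=4) 0-8(w=4) 1-3(w=2) 1-8(w=3) 4-7(w=3) 5-7(w=2) 6-7(w=5)

step 1: add edge 1-3 (w=2); MST = {1-3(w=2)}
step 2: add edge 5-7 (w=2); MST = {1-3(w=2) 5-7(w=2)}
step 3: add edge 1-8 (w=3); MST = {1-3(w=2) 1-8(w=3) 5-7(w=2)}
step 4: add edge 4-7 (w=3); MST = {1-3(w=2) 1-8(w=3) 4-7(w=3) 5-7(w=2)}
step 5: add edge 0-4 (w=4); MST = {0-4(w=4) 1-3(w=2) 1-8(w=3) 4-7(w=3) 5-7(w=2)}
step 6: add edge 0-8 (w=4); MST = {0-4(w=4) 0-8(w=4) 1-3(w=2) 1-8(w=3) 4-7(w=3) 5-7(w=2)}
step 7: add edge 6-7 (w=5); MST = {0-4(w=4) 0-8(w=4) 1-3(w=2) 1-8(w=3) 4-7(w=3) 5-7(w=2) 6-7(w=5)}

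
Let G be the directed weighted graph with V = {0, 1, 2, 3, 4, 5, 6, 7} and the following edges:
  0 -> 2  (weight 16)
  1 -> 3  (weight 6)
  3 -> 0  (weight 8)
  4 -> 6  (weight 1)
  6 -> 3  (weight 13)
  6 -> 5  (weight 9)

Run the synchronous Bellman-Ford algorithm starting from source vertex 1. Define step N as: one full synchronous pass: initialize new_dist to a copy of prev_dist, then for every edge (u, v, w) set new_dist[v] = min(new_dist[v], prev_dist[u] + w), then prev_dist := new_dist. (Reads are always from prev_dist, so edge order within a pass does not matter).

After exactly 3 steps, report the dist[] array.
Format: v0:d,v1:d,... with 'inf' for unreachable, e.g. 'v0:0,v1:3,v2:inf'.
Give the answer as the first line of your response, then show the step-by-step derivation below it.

v0:14,v1:0,v2:30,v3:6,v4:inf,v5:inf,v6:inf,v7:inf

step 1: dist = v0:inf,v1:0,v2:inf,v3:6,v4:inf,v5:inf,v6:inf,v7:inf
step 2: dist = v0:14,v1:0,v2:inf,v3:6,v4:inf,v5:inf,v6:inf,v7:inf
step 3: dist = v0:14,v1:0,v2:30,v3:6,v4:inf,v5:inf,v6:inf,v7:inf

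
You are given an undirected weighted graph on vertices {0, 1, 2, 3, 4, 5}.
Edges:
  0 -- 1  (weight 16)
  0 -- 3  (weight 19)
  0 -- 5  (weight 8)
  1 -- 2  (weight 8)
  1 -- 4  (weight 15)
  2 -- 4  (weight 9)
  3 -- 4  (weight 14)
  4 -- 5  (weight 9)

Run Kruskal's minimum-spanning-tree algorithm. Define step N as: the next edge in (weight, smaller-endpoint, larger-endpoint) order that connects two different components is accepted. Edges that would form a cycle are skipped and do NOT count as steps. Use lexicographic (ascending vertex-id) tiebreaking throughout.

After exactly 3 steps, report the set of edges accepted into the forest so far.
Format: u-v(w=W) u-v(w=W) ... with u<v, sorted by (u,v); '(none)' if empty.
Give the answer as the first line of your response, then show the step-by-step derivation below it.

0-5(w=8) 1-2(w=8) 2-4(w=9)

step 1: add edge 0-5 (w=8); MST = {0-5(w=8)}
step 2: add edge 1-2 (w=8); MST = {0-5(w=8) 1-2(w=8)}
step 3: add edge 2-4 (w=9); MST = {0-5(w=8) 1-2(w=8) 2-4(w=9)}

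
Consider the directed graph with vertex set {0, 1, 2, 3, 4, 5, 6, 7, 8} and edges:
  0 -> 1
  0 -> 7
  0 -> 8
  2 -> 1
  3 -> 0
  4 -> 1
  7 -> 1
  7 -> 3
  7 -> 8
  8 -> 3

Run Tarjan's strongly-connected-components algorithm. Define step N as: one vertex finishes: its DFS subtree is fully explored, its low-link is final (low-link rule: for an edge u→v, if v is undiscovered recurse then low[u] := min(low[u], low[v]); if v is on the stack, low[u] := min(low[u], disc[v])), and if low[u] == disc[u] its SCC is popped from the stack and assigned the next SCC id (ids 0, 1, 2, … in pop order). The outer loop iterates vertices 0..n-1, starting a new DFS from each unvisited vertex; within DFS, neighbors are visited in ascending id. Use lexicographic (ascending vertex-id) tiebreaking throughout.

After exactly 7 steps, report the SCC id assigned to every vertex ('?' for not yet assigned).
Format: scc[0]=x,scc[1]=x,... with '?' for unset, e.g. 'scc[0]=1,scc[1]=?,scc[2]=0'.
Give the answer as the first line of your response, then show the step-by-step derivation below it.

scc[0]=1,scc[1]=0,scc[2]=2,scc[3]=1,scc[4]=3,scc[5]=?,scc[6]=?,scc[7]=1,scc[8]=1

step 1: low=(low[0]=0,low[1]=1,low[2]=?,low[3]=?,low[4]=?,low[5]=?,low[6]=?,low[7]=?,low[8]=?); scc=(scc[0]=?,scc[1]=0,scc[2]=?,scc[3]=?,scc[4]=?,scc[5]=?,scc[6]=?,scc[7]=?,scc[8]=?)
step 2: low=(low[0]=0,low[1]=1,low[2]=?,low[3]=0,low[4]=?,low[5]=?,low[6]=?,low[7]=2,low[8]=?); scc=(scc[0]=?,scc[1]=0,scc[2]=?,scc[3]=?,scc[4]=?,scc[5]=?,scc[6]=?,scc[7]=?,scc[8]=?)
step 3: low=(low[0]=0,low[1]=1,low[2]=?,low[3]=0,low[4]=?,low[5]=?,low[6]=?,low[7]=0,low[8]=3); scc=(scc[0]=?,scc[1]=0,scc[2]=?,scc[3]=?,scc[4]=?,scc[5]=?,scc[6]=?,scc[7]=?,scc[8]=?)
step 4: low=(low[0]=0,low[1]=1,low[2]=?,low[3]=0,low[4]=?,low[5]=?,low[6]=?,low[7]=0,low[8]=3); scc=(scc[0]=?,scc[1]=0,scc[2]=?,scc[3]=?,scc[4]=?,scc[5]=?,scc[6]=?,scc[7]=?,scc[8]=?)
step 5: low=(low[0]=0,low[1]=1,low[2]=?,low[3]=0,low[4]=?,low[5]=?,low[6]=?,low[7]=0,low[8]=3); scc=(scc[0]=1,scc[1]=0,scc[2]=?,scc[3]=1,scc[4]=?,scc[5]=?,scc[6]=?,scc[7]=1,scc[8]=1)
step 6: low=(low[0]=0,low[1]=1,low[2]=5,low[3]=0,low[4]=?,low[5]=?,low[6]=?,low[7]=0,low[8]=3); scc=(scc[0]=1,scc[1]=0,scc[2]=2,scc[3]=1,scc[4]=?,scc[5]=?,scc[6]=?,scc[7]=1,scc[8]=1)
step 7: low=(low[0]=0,low[1]=1,low[2]=5,low[3]=0,low[4]=6,low[5]=?,low[6]=?,low[7]=0,low[8]=3); scc=(scc[0]=1,scc[1]=0,scc[2]=2,scc[3]=1,scc[4]=3,scc[5]=?,scc[6]=?,scc[7]=1,scc[8]=1)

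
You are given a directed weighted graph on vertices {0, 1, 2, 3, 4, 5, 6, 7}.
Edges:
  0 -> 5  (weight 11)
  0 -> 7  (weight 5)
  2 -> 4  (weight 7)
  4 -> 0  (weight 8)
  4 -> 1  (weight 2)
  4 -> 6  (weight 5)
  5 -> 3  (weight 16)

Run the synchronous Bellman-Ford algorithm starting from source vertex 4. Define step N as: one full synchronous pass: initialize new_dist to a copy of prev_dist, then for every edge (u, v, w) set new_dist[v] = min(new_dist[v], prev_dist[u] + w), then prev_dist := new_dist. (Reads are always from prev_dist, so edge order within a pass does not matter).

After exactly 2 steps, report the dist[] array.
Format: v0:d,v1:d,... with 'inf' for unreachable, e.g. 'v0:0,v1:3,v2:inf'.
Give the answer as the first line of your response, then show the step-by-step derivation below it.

v0:8,v1:2,v2:inf,v3:inf,v4:0,v5:19,v6:5,v7:13

step 1: dist = v0:8,v1:2,v2:inf,v3:inf,v4:0,v5:inf,v6:5,v7:inf
step 2: dist = v0:8,v1:2,v2:inf,v3:inf,v4:0,v5:19,v6:5,v7:13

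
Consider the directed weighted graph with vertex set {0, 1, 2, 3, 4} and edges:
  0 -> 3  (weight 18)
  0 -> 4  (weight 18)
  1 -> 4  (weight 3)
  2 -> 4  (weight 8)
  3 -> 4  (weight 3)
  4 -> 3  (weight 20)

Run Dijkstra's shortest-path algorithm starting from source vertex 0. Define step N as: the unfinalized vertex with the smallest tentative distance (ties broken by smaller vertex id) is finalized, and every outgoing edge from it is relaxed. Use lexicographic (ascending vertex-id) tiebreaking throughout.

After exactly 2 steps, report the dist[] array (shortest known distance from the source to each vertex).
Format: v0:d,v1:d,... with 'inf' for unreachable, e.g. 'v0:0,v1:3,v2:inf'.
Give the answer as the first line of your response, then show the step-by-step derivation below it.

v0:0,v1:inf,v2:inf,v3:18,v4:18

step 1: dist = v0:0,v1:inf,v2:inf,v3:18,v4:18
step 2: dist = v0:0,v1:inf,v2:inf,v3:18,v4:18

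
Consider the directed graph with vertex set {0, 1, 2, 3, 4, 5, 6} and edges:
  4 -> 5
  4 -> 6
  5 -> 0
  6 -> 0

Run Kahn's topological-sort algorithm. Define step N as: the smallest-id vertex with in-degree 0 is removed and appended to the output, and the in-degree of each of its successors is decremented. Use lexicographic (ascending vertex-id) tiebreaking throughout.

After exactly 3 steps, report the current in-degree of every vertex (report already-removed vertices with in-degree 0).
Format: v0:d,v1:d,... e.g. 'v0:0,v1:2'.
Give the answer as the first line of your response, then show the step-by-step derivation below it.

v0:2,v1:0,v2:0,v3:0,v4:0,v5:1,v6:1

step 1: output 1; order=[1]; indeg=(2,0,0,0,0,1,1)
step 2: output 2; order=[1,2]; indeg=(2,0,0,0,0,1,1)
step 3: output 3; order=[1,2,3]; indeg=(2,0,0,0,0,1,1)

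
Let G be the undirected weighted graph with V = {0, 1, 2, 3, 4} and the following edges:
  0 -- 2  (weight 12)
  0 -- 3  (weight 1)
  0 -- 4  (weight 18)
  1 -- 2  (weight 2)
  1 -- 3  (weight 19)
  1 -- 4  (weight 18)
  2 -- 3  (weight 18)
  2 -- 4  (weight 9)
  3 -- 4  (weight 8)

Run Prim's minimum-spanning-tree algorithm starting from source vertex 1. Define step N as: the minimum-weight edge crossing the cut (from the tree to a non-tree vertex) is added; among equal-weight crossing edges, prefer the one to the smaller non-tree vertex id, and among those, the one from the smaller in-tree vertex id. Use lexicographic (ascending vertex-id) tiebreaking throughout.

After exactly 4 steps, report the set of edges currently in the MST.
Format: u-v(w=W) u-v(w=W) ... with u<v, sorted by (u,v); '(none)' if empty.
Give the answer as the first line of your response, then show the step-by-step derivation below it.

0-3(w=1) 1-2(w=2) 2-4(w=9) 3-4(w=8)

step 1: add edge 1-2 (w=2); MST = {1-2(w=2)}
step 2: add edge 2-4 (w=9); MST = {1-2(w=2) 2-4(w=9)}
step 3: add edge 3-4 (w=8); MST = {1-2(w=2) 2-4(w=9) 3-4(w=8)}
step 4: add edge 0-3 (w=1); MST = {0-3(w=1) 1-2(w=2) 2-4(w=9) 3-4(w=8)}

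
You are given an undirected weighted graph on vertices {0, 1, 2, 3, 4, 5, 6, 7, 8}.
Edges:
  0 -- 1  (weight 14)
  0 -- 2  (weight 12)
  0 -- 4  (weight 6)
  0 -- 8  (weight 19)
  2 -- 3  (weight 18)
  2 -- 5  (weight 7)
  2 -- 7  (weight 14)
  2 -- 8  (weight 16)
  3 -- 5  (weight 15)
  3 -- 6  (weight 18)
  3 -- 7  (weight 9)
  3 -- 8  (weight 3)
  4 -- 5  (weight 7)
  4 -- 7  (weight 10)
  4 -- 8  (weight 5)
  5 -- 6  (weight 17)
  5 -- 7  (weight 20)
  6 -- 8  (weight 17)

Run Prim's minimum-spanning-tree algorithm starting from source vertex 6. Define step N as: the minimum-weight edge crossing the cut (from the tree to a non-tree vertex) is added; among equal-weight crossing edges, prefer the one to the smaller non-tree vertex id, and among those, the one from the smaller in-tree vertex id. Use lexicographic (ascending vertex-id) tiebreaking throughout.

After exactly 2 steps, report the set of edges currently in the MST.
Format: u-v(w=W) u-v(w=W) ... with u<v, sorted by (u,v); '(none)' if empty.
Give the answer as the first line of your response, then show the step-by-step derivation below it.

2-5(w=7) 5-6(w=17)

step 1: add edge 5-6 (w=17); MST = {5-6(w=17)}
step 2: add edge 2-5 (w=7); MST = {2-5(w=7) 5-6(w=17)}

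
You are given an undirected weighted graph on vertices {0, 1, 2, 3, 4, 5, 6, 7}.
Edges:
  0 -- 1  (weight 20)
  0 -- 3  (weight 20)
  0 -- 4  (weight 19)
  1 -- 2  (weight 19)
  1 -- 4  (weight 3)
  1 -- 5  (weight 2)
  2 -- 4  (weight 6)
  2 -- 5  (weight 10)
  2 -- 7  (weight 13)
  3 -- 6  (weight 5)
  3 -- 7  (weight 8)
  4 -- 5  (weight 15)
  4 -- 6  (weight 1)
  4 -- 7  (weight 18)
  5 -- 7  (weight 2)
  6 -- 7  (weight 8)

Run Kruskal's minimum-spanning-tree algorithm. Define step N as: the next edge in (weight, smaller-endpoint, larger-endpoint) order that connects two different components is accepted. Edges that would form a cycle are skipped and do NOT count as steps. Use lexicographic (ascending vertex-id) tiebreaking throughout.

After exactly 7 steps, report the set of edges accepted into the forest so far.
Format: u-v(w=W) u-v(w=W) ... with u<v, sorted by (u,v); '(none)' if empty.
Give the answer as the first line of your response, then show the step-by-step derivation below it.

0-4(w=19) 1-4(w=3) 1-5(w=2) 2-4(w=6) 3-6(w=5) 4-6(w=1) 5-7(w=2)

step 1: add edge 4-6 (w=1); MST = {4-6(w=1)}
step 2: add edge 1-5 (w=2); MST = {1-5(w=2) 4-6(w=1)}
step 3: add edge 5-7 (w=2); MST = {1-5(w=2) 4-6(w=1) 5-7(w=2)}
step 4: add edge 1-4 (w=3); MST = {1-4(w=3) 1-5(w=2) 4-6(w=1) 5-7(w=2)}
step 5: add edge 3-6 (w=5); MST = {1-4(w=3) 1-5(w=2) 3-6(w=5) 4-6(w=1) 5-7(w=2)}
step 6: add edge 2-4 (w=6); MST = {1-4(w=3) 1-5(w=2) 2-4(w=6) 3-6(w=5) 4-6(w=1) 5-7(w=2)}
step 7: add edge 0-4 (w=19); MST = {0-4(w=19) 1-4(w=3) 1-5(w=2) 2-4(w=6) 3-6(w=5) 4-6(w=1) 5-7(w=2)}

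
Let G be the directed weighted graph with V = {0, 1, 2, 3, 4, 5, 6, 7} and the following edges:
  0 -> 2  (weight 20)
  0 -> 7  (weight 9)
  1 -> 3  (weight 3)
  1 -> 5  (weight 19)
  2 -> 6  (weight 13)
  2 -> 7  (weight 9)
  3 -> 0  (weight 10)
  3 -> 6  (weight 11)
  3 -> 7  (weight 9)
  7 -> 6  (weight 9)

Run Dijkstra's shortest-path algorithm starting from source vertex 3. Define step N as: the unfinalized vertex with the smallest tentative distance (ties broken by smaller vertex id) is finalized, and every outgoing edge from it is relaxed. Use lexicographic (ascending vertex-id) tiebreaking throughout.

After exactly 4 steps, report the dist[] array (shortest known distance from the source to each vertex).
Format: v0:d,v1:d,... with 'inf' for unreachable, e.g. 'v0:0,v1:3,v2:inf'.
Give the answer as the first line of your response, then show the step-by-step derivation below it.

v0:10,v1:inf,v2:30,v3:0,v4:inf,v5:inf,v6:11,v7:9

step 1: dist = v0:10,v1:inf,v2:inf,v3:0,v4:inf,v5:inf,v6:11,v7:9
step 2: dist = v0:10,v1:inf,v2:inf,v3:0,v4:inf,v5:inf,v6:11,v7:9
step 3: dist = v0:10,v1:inf,v2:30,v3:0,v4:inf,v5:inf,v6:11,v7:9
step 4: dist = v0:10,v1:inf,v2:30,v3:0,v4:inf,v5:inf,v6:11,v7:9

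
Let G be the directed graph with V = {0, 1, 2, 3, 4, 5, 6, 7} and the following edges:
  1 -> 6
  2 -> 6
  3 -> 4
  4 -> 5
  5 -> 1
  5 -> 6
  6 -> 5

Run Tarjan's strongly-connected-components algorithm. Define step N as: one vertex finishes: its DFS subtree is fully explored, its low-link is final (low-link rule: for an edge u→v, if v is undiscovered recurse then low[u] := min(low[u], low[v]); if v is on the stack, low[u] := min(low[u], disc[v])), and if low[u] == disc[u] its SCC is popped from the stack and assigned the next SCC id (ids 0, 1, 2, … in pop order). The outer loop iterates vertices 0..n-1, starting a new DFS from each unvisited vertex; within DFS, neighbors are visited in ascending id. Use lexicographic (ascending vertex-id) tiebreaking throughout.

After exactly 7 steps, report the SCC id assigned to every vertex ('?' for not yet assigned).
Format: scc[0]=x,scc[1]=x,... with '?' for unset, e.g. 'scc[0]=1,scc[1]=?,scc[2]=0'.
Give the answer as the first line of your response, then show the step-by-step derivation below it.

scc[0]=0,scc[1]=1,scc[2]=2,scc[3]=4,scc[4]=3,scc[5]=1,scc[6]=1,scc[7]=?

step 1: low=(low[0]=0,low[1]=?,low[2]=?,low[3]=?,low[4]=?,low[5]=?,low[6]=?,low[7]=?); scc=(scc[0]=0,scc[1]=?,scc[2]=?,scc[3]=?,scc[4]=?,scc[5]=?,scc[6]=?,scc[7]=?)
step 2: low=(low[0]=0,low[1]=1,low[2]=?,low[3]=?,low[4]=?,low[5]=1,low[6]=2,low[7]=?); scc=(scc[0]=0,scc[1]=?,scc[2]=?,scc[3]=?,scc[4]=?,scc[5]=?,scc[6]=?,scc[7]=?)
step 3: low=(low[0]=0,low[1]=1,low[2]=?,low[3]=?,low[4]=?,low[5]=1,low[6]=1,low[7]=?); scc=(scc[0]=0,scc[1]=?,scc[2]=?,scc[3]=?,scc[4]=?,scc[5]=?,scc[6]=?,scc[7]=?)
step 4: low=(low[0]=0,low[1]=1,low[2]=?,low[3]=?,low[4]=?,low[5]=1,low[6]=1,low[7]=?); scc=(scc[0]=0,scc[1]=1,scc[2]=?,scc[3]=?,scc[4]=?,scc[5]=1,scc[6]=1,scc[7]=?)
step 5: low=(low[0]=0,low[1]=1,low[2]=4,low[3]=?,low[4]=?,low[5]=1,low[6]=1,low[7]=?); scc=(scc[0]=0,scc[1]=1,scc[2]=2,scc[3]=?,scc[4]=?,scc[5]=1,scc[6]=1,scc[7]=?)
step 6: low=(low[0]=0,low[1]=1,low[2]=4,low[3]=5,low[4]=6,low[5]=1,low[6]=1,low[7]=?); scc=(scc[0]=0,scc[1]=1,scc[2]=2,scc[3]=?,scc[4]=3,scc[5]=1,scc[6]=1,scc[7]=?)
step 7: low=(low[0]=0,low[1]=1,low[2]=4,low[3]=5,low[4]=6,low[5]=1,low[6]=1,low[7]=?); scc=(scc[0]=0,scc[1]=1,scc[2]=2,scc[3]=4,scc[4]=3,scc[5]=1,scc[6]=1,scc[7]=?)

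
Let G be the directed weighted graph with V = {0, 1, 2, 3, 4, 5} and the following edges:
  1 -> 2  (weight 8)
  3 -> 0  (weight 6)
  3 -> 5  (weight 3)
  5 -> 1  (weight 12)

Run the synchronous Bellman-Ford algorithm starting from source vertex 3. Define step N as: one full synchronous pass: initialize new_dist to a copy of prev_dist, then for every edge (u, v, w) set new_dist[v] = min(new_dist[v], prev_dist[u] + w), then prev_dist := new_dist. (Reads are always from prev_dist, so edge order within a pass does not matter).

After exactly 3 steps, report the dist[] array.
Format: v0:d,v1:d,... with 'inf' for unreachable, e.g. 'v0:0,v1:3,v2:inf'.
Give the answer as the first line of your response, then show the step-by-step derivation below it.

v0:6,v1:15,v2:23,v3:0,v4:inf,v5:3

step 1: dist = v0:6,v1:inf,v2:inf,v3:0,v4:inf,v5:3
step 2: dist = v0:6,v1:15,v2:inf,v3:0,v4:inf,v5:3
step 3: dist = v0:6,v1:15,v2:23,v3:0,v4:inf,v5:3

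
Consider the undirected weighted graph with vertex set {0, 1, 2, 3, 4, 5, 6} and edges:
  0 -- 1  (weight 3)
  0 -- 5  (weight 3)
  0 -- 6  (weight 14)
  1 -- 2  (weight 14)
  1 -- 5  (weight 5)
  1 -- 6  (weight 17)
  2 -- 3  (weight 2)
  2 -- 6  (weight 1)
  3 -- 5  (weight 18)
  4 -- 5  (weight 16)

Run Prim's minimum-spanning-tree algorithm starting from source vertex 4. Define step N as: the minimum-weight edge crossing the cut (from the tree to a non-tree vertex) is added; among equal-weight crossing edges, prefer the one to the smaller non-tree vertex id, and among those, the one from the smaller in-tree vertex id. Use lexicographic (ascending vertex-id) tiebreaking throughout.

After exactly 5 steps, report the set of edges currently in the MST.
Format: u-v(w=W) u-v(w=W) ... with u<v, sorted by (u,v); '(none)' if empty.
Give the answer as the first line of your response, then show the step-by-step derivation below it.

0-1(w=3) 0-5(w=3) 1-2(w=14) 2-6(w=1) 4-5(w=16)

step 1: add edge 4-5 (w=16); MST = {4-5(w=16)}
step 2: add edge 0-5 (w=3); MST = {0-5(w=3) 4-5(w=16)}
step 3: add edge 0-1 (w=3); MST = {0-1(w=3) 0-5(w=3) 4-5(w=16)}
step 4: add edge 1-2 (w=14); MST = {0-1(w=3) 0-5(w=3) 1-2(w=14) 4-5(w=16)}
step 5: add edge 2-6 (w=1); MST = {0-1(w=3) 0-5(w=3) 1-2(w=14) 2-6(w=1) 4-5(w=16)}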